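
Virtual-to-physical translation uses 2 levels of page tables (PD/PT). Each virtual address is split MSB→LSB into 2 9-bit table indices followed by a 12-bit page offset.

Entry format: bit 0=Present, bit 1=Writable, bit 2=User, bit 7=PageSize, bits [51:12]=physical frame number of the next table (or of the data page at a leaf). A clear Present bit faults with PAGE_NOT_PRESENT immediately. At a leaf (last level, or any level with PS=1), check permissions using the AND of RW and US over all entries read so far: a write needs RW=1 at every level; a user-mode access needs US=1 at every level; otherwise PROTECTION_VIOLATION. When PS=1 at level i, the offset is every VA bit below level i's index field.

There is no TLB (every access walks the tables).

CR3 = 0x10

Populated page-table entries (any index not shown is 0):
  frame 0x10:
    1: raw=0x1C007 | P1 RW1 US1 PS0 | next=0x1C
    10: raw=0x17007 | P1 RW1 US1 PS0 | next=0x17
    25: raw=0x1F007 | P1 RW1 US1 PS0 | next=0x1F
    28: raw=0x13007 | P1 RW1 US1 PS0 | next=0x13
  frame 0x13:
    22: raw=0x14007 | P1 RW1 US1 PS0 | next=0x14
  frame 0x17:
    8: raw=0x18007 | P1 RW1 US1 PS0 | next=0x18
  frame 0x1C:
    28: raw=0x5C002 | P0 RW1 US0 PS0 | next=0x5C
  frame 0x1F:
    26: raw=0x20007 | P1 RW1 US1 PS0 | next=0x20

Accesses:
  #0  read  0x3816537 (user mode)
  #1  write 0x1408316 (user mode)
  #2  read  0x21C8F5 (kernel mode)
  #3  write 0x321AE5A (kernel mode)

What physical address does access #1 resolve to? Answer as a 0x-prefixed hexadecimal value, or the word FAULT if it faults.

Trace:
#0 VA=0x3816537 (r,user):
  [0] read 0x10 idx=28: raw=0x13007 flags P=1 W=1 U=1 S=0
  [1] read 0x13 idx=22: raw=0x14007 flags P=1 W=1 U=1 S=0
  → PA=0x14537  (2 entries read)
#1 VA=0x1408316 (w,user):
  [0] read 0x10 idx=10: raw=0x17007 flags P=1 W=1 U=1 S=0
  [1] read 0x17 idx=8: raw=0x18007 flags P=1 W=1 U=1 S=0
  → PA=0x18316  (2 entries read)
#2 VA=0x21C8F5 (r,kernel):
  [0] read 0x10 idx=1: raw=0x1C007 flags P=1 W=1 U=1 S=0
  [1] read 0x1C idx=28: raw=0x5C002 flags P=0 W=1 U=0 S=0
  → PAGE_NOT_PRESENT  (2 entries read)
#3 VA=0x321AE5A (w,kernel):
  [0] read 0x10 idx=25: raw=0x1F007 flags P=1 W=1 U=1 S=0
  [1] read 0x1F idx=26: raw=0x20007 flags P=1 W=1 U=1 S=0
  → PA=0x20E5A  (2 entries read)

Access #1 PA: 0x18316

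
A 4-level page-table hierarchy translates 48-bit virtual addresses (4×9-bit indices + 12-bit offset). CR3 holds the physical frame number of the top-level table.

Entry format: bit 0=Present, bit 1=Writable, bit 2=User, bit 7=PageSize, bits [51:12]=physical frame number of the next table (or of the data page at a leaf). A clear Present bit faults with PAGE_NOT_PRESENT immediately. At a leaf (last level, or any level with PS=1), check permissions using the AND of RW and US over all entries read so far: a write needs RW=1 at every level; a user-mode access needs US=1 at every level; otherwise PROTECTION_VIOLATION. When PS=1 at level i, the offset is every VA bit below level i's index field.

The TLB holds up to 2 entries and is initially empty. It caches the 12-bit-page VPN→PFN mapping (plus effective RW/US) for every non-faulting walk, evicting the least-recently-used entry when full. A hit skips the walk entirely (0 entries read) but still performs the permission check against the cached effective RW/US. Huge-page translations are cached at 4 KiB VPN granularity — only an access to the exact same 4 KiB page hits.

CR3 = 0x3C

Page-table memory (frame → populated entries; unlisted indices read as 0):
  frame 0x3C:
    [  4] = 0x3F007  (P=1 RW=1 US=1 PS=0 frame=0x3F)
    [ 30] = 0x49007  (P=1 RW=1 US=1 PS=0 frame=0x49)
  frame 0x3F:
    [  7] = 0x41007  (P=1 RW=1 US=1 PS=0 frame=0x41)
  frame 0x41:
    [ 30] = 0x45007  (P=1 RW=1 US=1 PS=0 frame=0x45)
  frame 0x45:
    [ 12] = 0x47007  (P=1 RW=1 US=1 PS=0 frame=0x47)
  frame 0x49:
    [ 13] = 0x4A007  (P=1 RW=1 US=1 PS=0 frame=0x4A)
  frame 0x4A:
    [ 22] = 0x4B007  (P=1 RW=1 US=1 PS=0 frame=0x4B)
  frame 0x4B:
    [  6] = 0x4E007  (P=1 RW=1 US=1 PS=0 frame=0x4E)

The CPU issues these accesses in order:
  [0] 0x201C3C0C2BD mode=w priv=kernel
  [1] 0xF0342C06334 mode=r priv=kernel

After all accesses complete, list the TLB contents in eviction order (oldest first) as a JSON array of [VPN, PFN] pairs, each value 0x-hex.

Walk each access:
#0 VA=0x201C3C0C2BD (w,kernel):
  L0 @0x3C[4] → 0x3F007  P=1,RW=1,US=1,PS=0
  L1 @0x3F[7] → 0x41007  P=1,RW=1,US=1,PS=0
  L2 @0x41[30] → 0x45007  P=1,RW=1,US=1,PS=0
  L3 @0x45[12] → 0x47007  P=1,RW=1,US=1,PS=0
  ✓ 0x472BD  — 4 lookups
#1 VA=0xF0342C06334 (r,kernel):
  L0 @0x3C[30] → 0x49007  P=1,RW=1,US=1,PS=0
  L1 @0x49[13] → 0x4A007  P=1,RW=1,US=1,PS=0
  L2 @0x4A[22] → 0x4B007  P=1,RW=1,US=1,PS=0
  L3 @0x4B[6] → 0x4E007  P=1,RW=1,US=1,PS=0
  ✓ 0x4E334  — 4 lookups

TLB: [["0x201C3C0C", "0x47"], ["0xF0342C06", "0x4E"]]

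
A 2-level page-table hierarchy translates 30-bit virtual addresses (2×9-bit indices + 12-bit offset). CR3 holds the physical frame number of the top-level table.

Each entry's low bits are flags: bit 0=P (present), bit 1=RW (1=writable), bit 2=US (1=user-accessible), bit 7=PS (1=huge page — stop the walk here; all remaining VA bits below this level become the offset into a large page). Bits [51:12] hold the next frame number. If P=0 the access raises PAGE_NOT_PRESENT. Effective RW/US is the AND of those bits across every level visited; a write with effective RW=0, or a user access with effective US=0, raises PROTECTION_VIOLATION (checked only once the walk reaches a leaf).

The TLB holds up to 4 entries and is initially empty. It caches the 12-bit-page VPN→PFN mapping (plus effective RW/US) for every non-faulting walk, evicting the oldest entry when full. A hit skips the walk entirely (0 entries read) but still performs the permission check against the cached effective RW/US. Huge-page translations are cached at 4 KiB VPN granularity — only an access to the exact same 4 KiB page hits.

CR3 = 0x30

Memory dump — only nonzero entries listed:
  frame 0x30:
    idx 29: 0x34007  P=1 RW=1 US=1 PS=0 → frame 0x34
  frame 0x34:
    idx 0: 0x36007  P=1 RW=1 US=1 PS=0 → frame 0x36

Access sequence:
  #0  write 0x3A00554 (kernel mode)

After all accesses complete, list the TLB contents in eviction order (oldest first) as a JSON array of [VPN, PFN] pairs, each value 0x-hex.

Per-access translation:
#0 VA=0x3A00554 (w,kernel):
  [0] read 0x30 idx=29: raw=0x34007 flags P=1 W=1 U=1 S=0
  [1] read 0x34 idx=0: raw=0x36007 flags P=1 W=1 U=1 S=0
  → PA=0x36554  (2 entries read)

TLB: [["0x3A00", "0x36"]]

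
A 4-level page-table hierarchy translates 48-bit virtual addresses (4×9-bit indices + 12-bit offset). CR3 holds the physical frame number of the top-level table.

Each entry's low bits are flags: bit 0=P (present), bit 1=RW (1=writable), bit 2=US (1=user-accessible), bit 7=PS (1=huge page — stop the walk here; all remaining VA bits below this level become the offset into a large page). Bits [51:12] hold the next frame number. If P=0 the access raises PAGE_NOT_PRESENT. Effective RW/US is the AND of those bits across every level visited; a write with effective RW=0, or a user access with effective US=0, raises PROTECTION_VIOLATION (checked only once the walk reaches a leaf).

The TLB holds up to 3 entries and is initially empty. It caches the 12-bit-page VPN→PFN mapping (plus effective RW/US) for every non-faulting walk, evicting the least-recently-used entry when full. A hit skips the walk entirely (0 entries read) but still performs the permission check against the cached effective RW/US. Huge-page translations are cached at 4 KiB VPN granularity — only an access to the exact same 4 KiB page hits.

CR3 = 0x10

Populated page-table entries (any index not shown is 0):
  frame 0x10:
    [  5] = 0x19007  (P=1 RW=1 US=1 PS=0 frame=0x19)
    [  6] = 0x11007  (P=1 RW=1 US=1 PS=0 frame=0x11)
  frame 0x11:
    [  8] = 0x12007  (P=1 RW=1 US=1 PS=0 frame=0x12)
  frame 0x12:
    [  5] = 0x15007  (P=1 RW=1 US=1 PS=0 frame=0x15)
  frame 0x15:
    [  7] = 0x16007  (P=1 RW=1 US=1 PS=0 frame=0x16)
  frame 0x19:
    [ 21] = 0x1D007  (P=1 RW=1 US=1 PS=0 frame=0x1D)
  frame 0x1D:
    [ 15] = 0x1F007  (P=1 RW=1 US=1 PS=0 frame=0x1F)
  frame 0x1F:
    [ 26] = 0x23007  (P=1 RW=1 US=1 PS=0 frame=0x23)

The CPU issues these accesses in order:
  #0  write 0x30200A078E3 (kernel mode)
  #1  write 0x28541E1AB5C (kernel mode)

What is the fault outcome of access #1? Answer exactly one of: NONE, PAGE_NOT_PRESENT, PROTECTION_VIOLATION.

Per-access translation:
#0 VA=0x30200A078E3 (w,kernel):
  L0 @0x10[6] → 0x11007  P=1,RW=1,US=1,PS=0
  L1 @0x11[8] → 0x12007  P=1,RW=1,US=1,PS=0
  L2 @0x12[5] → 0x15007  P=1,RW=1,US=1,PS=0
  L3 @0x15[7] → 0x16007  P=1,RW=1,US=1,PS=0
  ✓ 0x168E3  — 4 lookups
#1 VA=0x28541E1AB5C (w,kernel):
  L0 @0x10[5] → 0x19007  P=1,RW=1,US=1,PS=0
  L1 @0x19[21] → 0x1D007  P=1,RW=1,US=1,PS=0
  L2 @0x1D[15] → 0x1F007  P=1,RW=1,US=1,PS=0
  L3 @0x1F[26] → 0x23007  P=1,RW=1,US=1,PS=0
  ✓ 0x23B5C  — 4 lookups

Access #1 fault: NONE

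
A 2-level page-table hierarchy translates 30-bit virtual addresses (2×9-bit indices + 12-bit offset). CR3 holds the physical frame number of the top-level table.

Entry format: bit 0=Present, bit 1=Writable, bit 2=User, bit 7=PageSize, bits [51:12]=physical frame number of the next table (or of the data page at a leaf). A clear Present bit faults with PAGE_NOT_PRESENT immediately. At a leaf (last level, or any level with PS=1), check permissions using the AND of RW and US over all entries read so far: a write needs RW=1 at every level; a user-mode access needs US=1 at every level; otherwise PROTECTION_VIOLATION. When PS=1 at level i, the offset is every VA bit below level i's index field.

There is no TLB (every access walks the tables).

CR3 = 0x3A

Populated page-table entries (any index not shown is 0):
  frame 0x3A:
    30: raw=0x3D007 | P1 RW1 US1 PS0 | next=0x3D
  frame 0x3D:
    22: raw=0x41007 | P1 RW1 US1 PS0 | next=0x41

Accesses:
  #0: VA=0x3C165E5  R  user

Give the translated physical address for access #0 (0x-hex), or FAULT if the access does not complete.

Per-access translation:
#0 VA=0x3C165E5 (r,user):
  L0 @0x3A[30] → 0x3D007  P=1,RW=1,US=1,PS=0
  L1 @0x3D[22] → 0x41007  P=1,RW=1,US=1,PS=0
  ⇒ phys 0x415E5  [2 reads]

Access #0 PA: 0x415E5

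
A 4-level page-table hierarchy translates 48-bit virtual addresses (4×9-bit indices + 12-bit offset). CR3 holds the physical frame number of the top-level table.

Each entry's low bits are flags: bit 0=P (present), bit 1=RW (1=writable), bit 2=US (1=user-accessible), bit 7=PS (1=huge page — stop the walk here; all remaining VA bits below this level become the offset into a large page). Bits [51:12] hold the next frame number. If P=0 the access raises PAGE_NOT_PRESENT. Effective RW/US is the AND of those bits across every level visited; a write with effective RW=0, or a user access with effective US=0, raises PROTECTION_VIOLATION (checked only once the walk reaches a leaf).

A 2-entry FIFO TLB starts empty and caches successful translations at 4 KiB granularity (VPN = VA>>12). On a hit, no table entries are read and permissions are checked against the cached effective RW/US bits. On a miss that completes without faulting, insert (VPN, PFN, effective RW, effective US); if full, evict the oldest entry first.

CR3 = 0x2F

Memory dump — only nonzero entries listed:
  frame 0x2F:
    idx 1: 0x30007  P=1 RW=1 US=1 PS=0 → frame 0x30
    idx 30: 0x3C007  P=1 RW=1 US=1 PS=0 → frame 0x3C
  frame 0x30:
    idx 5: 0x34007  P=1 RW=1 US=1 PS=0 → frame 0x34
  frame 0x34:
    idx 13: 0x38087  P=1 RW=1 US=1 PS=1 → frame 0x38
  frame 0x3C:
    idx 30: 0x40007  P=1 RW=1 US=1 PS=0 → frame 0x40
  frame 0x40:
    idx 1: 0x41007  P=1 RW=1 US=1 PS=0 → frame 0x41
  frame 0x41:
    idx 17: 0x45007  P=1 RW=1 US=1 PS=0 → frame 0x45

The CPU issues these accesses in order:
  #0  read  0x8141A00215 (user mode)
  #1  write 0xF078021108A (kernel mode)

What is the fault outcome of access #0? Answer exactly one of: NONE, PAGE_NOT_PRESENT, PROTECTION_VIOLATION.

Per-access translation:
#0 VA=0x8141A00215 (r,user):
  [0] read 0x2F idx=1: raw=0x30007 flags P=1 W=1 U=1 S=0
  [1] read 0x30 idx=5: raw=0x34007 flags P=1 W=1 U=1 S=0
  [2] read 0x34 idx=13: raw=0x38087 flags P=1 W=1 U=1 S=1
  ✓ 0x38215 (huge @L2)  — 3 lookups
#1 VA=0xF078021108A (w,kernel):
  [0] read 0x2F idx=30: raw=0x3C007 flags P=1 W=1 U=1 S=0
  [1] read 0x3C idx=30: raw=0x40007 flags P=1 W=1 U=1 S=0
  [2] read 0x40 idx=1: raw=0x41007 flags P=1 W=1 U=1 S=0
  [3] read 0x41 idx=17: raw=0x45007 flags P=1 W=1 U=1 S=0
  ✓ 0x4508A  — 4 lookups

Access #0 fault: NONE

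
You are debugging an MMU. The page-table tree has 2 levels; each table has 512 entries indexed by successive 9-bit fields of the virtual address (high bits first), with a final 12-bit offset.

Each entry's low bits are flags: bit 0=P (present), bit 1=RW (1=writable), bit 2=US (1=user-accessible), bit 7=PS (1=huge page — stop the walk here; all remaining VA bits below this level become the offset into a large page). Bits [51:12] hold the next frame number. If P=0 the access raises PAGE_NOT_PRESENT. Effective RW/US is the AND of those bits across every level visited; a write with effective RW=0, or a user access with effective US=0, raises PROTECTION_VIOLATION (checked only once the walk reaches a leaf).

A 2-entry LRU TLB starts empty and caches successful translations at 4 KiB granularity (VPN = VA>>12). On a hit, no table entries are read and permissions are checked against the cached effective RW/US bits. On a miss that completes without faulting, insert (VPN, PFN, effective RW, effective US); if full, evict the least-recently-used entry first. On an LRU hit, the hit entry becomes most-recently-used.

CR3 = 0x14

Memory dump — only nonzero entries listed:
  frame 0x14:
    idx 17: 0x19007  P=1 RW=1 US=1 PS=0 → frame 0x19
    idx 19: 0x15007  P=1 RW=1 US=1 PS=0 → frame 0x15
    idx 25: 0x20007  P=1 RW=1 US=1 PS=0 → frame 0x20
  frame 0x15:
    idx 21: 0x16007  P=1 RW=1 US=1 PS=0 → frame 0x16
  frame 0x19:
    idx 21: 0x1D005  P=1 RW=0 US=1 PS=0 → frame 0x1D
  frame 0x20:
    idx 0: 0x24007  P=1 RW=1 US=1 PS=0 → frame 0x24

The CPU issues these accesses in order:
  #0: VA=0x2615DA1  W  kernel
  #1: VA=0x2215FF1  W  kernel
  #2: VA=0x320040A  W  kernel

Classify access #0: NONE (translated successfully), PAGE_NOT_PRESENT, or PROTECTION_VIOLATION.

Trace:
#0 VA=0x2615DA1 (w,kernel):
  L0: frame=0x14 idx=19 entry=0x15007 [P=1 RW=1 US=1 PS=0]
  L1: frame=0x15 idx=21 entry=0x16007 [P=1 RW=1 US=1 PS=0]
  ⇒ phys 0x16DA1  [2 reads]
#1 VA=0x2215FF1 (w,kernel):
  L0: frame=0x14 idx=17 entry=0x19007 [P=1 RW=1 US=1 PS=0]
  L1: frame=0x19 idx=21 entry=0x1D005 [P=1 RW=0 US=1 PS=0]
  → PROTECTION_VIOLATION  (2 entries read)
#2 VA=0x320040A (w,kernel):
  L0: frame=0x14 idx=25 entry=0x20007 [P=1 RW=1 US=1 PS=0]
  L1: frame=0x20 idx=0 entry=0x24007 [P=1 RW=1 US=1 PS=0]
  ⇒ phys 0x2440A  [2 reads]

Access #0 fault: NONE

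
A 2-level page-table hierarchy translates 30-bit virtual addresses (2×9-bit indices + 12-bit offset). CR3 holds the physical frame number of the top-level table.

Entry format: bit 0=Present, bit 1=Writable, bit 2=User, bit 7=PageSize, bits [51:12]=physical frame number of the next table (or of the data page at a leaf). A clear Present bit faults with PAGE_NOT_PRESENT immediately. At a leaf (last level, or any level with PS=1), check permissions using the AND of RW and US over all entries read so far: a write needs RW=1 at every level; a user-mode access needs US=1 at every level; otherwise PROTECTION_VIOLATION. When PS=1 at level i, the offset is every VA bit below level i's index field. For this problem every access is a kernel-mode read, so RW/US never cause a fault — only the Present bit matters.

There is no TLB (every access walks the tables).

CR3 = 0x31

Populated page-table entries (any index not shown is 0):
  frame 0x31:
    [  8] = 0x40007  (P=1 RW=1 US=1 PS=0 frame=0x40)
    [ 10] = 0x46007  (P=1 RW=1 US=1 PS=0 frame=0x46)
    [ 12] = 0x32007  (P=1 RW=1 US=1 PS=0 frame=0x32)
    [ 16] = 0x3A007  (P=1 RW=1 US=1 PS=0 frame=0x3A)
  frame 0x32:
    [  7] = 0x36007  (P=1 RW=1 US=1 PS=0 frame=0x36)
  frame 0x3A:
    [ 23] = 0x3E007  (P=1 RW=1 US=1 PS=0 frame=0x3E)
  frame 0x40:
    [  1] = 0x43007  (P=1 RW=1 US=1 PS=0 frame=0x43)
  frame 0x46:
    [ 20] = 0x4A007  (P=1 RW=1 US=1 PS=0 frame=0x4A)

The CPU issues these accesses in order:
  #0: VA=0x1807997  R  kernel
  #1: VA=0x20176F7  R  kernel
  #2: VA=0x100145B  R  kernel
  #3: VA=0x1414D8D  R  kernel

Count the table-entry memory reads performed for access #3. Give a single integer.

Trace:
#0 VA=0x1807997 (r,kernel):
  L0 @0x31[12] → 0x32007  P=1,RW=1,US=1,PS=0
  L1 @0x32[7] → 0x36007  P=1,RW=1,US=1,PS=0
  ✓ 0x36997  — 2 lookups
#1 VA=0x20176F7 (r,kernel):
  L0 @0x31[16] → 0x3A007  P=1,RW=1,US=1,PS=0
  L1 @0x3A[23] → 0x3E007  P=1,RW=1,US=1,PS=0
  ✓ 0x3E6F7  — 2 lookups
#2 VA=0x100145B (r,kernel):
  L0 @0x31[8] → 0x40007  P=1,RW=1,US=1,PS=0
  L1 @0x40[1] → 0x43007  P=1,RW=1,US=1,PS=0
  ✓ 0x4345B  — 2 lookups
#3 VA=0x1414D8D (r,kernel):
  L0 @0x31[10] → 0x46007  P=1,RW=1,US=1,PS=0
  L1 @0x46[20] → 0x4A007  P=1,RW=1,US=1,PS=0
  ✓ 0x4AD8D  — 2 lookups

Entries read for #3: 2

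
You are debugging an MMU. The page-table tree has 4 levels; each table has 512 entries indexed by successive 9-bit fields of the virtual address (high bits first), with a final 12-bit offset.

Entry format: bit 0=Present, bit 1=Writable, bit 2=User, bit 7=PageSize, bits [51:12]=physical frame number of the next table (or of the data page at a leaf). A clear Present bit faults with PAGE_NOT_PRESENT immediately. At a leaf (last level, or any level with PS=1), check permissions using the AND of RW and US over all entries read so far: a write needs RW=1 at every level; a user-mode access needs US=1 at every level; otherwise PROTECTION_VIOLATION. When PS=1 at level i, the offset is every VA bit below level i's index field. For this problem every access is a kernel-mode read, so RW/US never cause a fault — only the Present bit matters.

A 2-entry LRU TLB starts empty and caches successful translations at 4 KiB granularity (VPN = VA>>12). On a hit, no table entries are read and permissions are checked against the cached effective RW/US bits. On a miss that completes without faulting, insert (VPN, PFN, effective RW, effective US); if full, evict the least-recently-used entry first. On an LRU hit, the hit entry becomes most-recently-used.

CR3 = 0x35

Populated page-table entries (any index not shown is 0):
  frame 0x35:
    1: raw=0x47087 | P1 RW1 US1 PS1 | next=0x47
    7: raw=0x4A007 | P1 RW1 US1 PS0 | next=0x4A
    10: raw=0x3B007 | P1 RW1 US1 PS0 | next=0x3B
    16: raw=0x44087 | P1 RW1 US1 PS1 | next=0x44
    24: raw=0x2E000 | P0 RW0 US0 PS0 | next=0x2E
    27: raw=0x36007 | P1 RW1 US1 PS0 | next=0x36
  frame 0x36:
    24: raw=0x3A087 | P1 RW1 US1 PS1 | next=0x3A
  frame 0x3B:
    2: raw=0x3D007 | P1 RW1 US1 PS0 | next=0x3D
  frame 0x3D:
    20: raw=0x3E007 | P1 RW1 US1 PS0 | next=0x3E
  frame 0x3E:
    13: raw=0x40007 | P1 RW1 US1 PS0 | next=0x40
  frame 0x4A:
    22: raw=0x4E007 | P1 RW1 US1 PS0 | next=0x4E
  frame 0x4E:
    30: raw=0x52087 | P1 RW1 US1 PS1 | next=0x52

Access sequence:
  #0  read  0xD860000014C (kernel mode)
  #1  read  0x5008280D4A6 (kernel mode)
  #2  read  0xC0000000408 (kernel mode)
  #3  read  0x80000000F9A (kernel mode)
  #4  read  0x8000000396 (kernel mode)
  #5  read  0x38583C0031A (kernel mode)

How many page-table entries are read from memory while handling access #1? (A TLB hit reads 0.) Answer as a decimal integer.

Walk each access:
#0 VA=0xD860000014C (r,kernel):
  L0 @0x35[27] → 0x36007  P=1,RW=1,US=1,PS=0
  L1 @0x36[24] → 0x3A087  P=1,RW=1,US=1,PS=1
  ⇒ phys 0x3A14C (huge @L1)  [2 reads]
#1 VA=0x5008280D4A6 (r,kernel):
  L0 @0x35[10] → 0x3B007  P=1,RW=1,US=1,PS=0
  L1 @0x3B[2] → 0x3D007  P=1,RW=1,US=1,PS=0
  L2 @0x3D[20] → 0x3E007  P=1,RW=1,US=1,PS=0
  L3 @0x3E[13] → 0x40007  P=1,RW=1,US=1,PS=0
  ⇒ phys 0x404A6  [4 reads]
#2 VA=0xC0000000408 (r,kernel):
  L0 @0x35[24] → 0x2E000  P=0,RW=0,US=0,PS=0
  → PAGE_NOT_PRESENT  (1 entries read)
#3 VA=0x80000000F9A (r,kernel):
  L0 @0x35[16] → 0x44087  P=1,RW=1,US=1,PS=1
  ⇒ phys 0x44F9A (huge @L0)  [1 reads]
#4 VA=0x8000000396 (r,kernel):
  L0 @0x35[1] → 0x47087  P=1,RW=1,US=1,PS=1
  ⇒ phys 0x47396 (huge @L0)  [1 reads]
#5 VA=0x38583C0031A (r,kernel):
  L0 @0x35[7] → 0x4A007  P=1,RW=1,US=1,PS=0
  L1 @0x4A[22] → 0x4E007  P=1,RW=1,US=1,PS=0
  L2 @0x4E[30] → 0x52087  P=1,RW=1,US=1,PS=1
  ⇒ phys 0x5231A (huge @L2)  [3 reads]

Entries read for #1: 4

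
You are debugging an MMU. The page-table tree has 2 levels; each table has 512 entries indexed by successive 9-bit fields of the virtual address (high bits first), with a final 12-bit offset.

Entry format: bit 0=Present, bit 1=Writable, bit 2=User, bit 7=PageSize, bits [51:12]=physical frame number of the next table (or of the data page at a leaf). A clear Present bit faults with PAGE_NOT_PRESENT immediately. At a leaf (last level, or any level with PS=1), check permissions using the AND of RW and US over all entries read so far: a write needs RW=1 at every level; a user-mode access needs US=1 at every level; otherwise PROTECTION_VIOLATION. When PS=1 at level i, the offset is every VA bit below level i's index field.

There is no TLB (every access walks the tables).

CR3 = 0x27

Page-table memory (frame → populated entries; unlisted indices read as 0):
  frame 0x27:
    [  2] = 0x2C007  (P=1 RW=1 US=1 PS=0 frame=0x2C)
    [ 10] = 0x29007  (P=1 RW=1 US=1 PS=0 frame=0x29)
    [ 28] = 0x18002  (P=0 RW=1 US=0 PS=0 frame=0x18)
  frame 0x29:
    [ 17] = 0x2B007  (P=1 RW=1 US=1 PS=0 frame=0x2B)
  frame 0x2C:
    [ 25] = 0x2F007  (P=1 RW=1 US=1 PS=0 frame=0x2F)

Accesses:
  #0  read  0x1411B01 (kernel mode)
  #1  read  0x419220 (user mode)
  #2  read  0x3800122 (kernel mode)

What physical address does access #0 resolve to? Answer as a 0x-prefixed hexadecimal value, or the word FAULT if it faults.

Walk each access:
#0 VA=0x1411B01 (r,kernel):
  [0] read 0x27 idx=10: raw=0x29007 flags P=1 W=1 U=1 S=0
  [1] read 0x29 idx=17: raw=0x2B007 flags P=1 W=1 U=1 S=0
  → PA=0x2BB01  (2 entries read)
#1 VA=0x419220 (r,user):
  [0] read 0x27 idx=2: raw=0x2C007 flags P=1 W=1 U=1 S=0
  [1] read 0x2C idx=25: raw=0x2F007 flags P=1 W=1 U=1 S=0
  → PA=0x2F220  (2 entries read)
#2 VA=0x3800122 (r,kernel):
  [0] read 0x27 idx=28: raw=0x18002 flags P=0 W=1 U=0 S=0
  ✗ PAGE_NOT_PRESENT  [1 reads]

Access #0 PA: 0x2BB01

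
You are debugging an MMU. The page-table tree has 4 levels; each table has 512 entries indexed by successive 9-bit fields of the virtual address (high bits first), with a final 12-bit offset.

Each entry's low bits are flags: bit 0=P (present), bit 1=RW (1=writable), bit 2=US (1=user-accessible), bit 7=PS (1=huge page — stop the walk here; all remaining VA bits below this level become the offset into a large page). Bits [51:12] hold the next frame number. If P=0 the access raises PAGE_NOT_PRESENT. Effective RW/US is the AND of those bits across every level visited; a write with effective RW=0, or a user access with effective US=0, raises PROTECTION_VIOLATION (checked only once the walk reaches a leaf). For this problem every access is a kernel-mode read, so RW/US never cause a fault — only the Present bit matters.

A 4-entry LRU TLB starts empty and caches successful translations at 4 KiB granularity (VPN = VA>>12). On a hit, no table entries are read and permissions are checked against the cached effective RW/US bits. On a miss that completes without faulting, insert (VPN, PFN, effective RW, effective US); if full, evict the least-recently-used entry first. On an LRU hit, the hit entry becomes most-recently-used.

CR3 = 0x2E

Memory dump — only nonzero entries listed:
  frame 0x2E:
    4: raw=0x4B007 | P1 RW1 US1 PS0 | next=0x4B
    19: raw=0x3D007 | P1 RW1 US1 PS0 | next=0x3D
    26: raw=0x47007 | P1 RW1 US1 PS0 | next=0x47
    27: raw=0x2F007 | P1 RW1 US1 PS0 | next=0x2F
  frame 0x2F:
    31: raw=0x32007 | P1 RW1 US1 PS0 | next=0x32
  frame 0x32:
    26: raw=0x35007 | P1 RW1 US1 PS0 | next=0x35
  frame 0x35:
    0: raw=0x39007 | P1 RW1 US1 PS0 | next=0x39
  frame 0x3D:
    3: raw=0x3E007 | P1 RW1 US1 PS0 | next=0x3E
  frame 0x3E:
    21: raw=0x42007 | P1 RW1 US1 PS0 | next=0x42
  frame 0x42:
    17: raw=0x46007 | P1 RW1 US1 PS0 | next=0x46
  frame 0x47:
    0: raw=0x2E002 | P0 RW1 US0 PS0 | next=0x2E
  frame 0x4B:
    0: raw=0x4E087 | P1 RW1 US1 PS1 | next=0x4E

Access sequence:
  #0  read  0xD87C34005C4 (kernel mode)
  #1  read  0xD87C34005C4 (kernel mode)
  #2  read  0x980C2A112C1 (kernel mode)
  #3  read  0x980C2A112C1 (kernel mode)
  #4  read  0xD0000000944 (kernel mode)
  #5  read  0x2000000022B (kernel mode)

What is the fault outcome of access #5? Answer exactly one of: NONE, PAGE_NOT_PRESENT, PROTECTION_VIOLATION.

Trace:
#0 VA=0xD87C34005C4 (r,kernel):
  L0: frame=0x2E idx=27 entry=0x2F007 [P=1 RW=1 US=1 PS=0]
  L1: frame=0x2F idx=31 entry=0x32007 [P=1 RW=1 US=1 PS=0]
  L2: frame=0x32 idx=26 entry=0x35007 [P=1 RW=1 US=1 PS=0]
  L3: frame=0x35 idx=0 entry=0x39007 [P=1 RW=1 US=1 PS=0]
  ✓ 0x395C4  — 4 lookups
#1 VA=0xD87C34005C4 (r,kernel):
  TLB hit vpn=0xD87C3400 → PA=0x395C4
#2 VA=0x980C2A112C1 (r,kernel):
  L0: frame=0x2E idx=19 entry=0x3D007 [P=1 RW=1 US=1 PS=0]
  L1: frame=0x3D idx=3 entry=0x3E007 [P=1 RW=1 US=1 PS=0]
  L2: frame=0x3E idx=21 entry=0x42007 [P=1 RW=1 US=1 PS=0]
  L3: frame=0x42 idx=17 entry=0x46007 [P=1 RW=1 US=1 PS=0]
  ✓ 0x462C1  — 4 lookups
#3 VA=0x980C2A112C1 (r,kernel):
  TLB hit vpn=0x980C2A11 → PA=0x462C1
#4 VA=0xD0000000944 (r,kernel):
  L0: frame=0x2E idx=26 entry=0x47007 [P=1 RW=1 US=1 PS=0]
  L1: frame=0x47 idx=0 entry=0x2E002 [P=0 RW=1 US=0 PS=0]
  ⇒ fault: PAGE_NOT_PRESENT  — 2 lookups
#5 VA=0x2000000022B (r,kernel):
  L0: frame=0x2E idx=4 entry=0x4B007 [P=1 RW=1 US=1 PS=0]
  L1: frame=0x4B idx=0 entry=0x4E087 [P=1 RW=1 US=1 PS=1]
  ✓ 0x4E22B (huge @L1)  — 2 lookups

Access #5 fault: NONE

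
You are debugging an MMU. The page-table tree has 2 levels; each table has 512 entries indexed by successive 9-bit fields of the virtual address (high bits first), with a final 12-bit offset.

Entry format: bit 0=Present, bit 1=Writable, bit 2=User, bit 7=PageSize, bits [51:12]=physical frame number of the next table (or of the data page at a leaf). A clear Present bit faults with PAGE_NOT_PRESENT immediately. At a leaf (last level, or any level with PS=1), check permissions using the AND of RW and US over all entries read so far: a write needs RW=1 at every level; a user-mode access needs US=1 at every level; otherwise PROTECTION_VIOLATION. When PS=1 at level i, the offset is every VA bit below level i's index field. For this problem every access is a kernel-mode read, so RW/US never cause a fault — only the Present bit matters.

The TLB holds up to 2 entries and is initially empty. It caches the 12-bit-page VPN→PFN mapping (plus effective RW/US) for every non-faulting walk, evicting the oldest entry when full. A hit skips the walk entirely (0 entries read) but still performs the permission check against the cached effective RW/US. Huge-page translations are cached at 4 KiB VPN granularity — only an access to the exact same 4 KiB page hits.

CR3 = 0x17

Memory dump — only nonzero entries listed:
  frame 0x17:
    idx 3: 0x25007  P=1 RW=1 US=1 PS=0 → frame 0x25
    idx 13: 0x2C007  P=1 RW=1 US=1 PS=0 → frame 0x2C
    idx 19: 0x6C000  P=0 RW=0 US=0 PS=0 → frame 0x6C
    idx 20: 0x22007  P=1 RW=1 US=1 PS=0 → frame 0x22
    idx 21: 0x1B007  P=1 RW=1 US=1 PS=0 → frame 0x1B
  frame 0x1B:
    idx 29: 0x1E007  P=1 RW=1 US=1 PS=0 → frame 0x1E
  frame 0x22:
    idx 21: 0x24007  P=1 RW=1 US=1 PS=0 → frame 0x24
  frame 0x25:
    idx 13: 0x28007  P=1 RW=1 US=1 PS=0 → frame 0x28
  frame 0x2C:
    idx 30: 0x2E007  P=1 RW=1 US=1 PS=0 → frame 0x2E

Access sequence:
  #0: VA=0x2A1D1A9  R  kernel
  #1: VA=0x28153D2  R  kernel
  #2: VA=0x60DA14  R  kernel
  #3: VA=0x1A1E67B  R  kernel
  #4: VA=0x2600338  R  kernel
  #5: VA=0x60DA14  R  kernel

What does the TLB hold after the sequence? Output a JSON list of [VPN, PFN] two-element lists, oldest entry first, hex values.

Walk each access:
#0 VA=0x2A1D1A9 (r,kernel):
  L0 @0x17[21] → 0x1B007  P=1,RW=1,US=1,PS=0
  L1 @0x1B[29] → 0x1E007  P=1,RW=1,US=1,PS=0
  ✓ 0x1E1A9  — 2 lookups
#1 VA=0x28153D2 (r,kernel):
  L0 @0x17[20] → 0x22007  P=1,RW=1,US=1,PS=0
  L1 @0x22[21] → 0x24007  P=1,RW=1,US=1,PS=0
  ✓ 0x243D2  — 2 lookups
#2 VA=0x60DA14 (r,kernel):
  L0 @0x17[3] → 0x25007  P=1,RW=1,US=1,PS=0
  L1 @0x25[13] → 0x28007  P=1,RW=1,US=1,PS=0
  ✓ 0x28A14  — 2 lookups
#3 VA=0x1A1E67B (r,kernel):
  L0 @0x17[13] → 0x2C007  P=1,RW=1,US=1,PS=0
  L1 @0x2C[30] → 0x2E007  P=1,RW=1,US=1,PS=0
  ✓ 0x2E67B  — 2 lookups
#4 VA=0x2600338 (r,kernel):
  L0 @0x17[19] → 0x6C000  P=0,RW=0,US=0,PS=0
  → PAGE_NOT_PRESENT  (1 entries read)
#5 VA=0x60DA14 (r,kernel):
  TLB hit vpn=0x60D → PA=0x28A14

TLB: [["0x60D", "0x28"], ["0x1A1E", "0x2E"]]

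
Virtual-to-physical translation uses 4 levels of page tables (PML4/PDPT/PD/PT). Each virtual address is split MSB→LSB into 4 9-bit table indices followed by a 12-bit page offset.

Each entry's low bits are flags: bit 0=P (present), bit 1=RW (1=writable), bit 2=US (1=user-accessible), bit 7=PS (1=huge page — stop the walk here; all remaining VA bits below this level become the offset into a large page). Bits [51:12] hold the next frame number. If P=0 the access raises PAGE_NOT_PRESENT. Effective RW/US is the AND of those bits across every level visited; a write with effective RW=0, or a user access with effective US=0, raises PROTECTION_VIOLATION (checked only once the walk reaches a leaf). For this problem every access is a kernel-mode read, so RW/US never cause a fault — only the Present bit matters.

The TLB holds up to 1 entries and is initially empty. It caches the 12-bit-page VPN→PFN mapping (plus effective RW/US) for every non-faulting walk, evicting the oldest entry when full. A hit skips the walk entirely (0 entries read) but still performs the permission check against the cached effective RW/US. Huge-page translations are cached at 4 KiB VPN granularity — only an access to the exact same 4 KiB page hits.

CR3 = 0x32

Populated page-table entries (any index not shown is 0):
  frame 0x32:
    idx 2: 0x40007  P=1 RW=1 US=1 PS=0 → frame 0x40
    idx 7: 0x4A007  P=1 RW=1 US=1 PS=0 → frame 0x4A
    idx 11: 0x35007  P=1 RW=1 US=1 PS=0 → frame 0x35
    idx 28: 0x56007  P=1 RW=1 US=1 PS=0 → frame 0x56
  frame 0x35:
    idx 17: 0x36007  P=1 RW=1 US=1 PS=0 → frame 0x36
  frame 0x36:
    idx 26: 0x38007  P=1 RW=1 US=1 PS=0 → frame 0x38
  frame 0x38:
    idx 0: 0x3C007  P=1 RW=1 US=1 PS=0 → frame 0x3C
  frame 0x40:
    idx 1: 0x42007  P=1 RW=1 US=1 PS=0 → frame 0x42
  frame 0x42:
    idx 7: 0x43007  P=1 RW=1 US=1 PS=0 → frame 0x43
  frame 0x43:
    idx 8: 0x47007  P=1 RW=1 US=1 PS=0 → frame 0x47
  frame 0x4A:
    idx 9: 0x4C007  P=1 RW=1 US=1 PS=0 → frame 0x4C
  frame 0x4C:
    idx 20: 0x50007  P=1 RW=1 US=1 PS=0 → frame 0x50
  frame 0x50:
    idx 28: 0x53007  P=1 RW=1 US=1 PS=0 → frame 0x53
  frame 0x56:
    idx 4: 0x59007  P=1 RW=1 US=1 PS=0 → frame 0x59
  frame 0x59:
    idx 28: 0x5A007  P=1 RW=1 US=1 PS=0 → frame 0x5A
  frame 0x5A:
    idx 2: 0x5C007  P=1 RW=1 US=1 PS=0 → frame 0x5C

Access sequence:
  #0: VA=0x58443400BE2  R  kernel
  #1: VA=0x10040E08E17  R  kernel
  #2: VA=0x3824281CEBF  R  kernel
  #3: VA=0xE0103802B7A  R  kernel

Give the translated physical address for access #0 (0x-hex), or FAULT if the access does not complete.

Trace:
#0 VA=0x58443400BE2 (r,kernel):
  lvl0: tbl 0x32, slot 11 ⇒ 0x35007 (P1/RW1/US1/PS0)
  lvl1: tbl 0x35, slot 17 ⇒ 0x36007 (P1/RW1/US1/PS0)
  lvl2: tbl 0x36, slot 26 ⇒ 0x38007 (P1/RW1/US1/PS0)
  lvl3: tbl 0x38, slot 0 ⇒ 0x3C007 (P1/RW1/US1/PS0)
  ⇒ phys 0x3CBE2  [4 reads]
#1 VA=0x10040E08E17 (r,kernel):
  lvl0: tbl 0x32, slot 2 ⇒ 0x40007 (P1/RW1/US1/PS0)
  lvl1: tbl 0x40, slot 1 ⇒ 0x42007 (P1/RW1/US1/PS0)
  lvl2: tbl 0x42, slot 7 ⇒ 0x43007 (P1/RW1/US1/PS0)
  lvl3: tbl 0x43, slot 8 ⇒ 0x47007 (P1/RW1/US1/PS0)
  ⇒ phys 0x47E17  [4 reads]
#2 VA=0x3824281CEBF (r,kernel):
  lvl0: tbl 0x32, slot 7 ⇒ 0x4A007 (P1/RW1/US1/PS0)
  lvl1: tbl 0x4A, slot 9 ⇒ 0x4C007 (P1/RW1/US1/PS0)
  lvl2: tbl 0x4C, slot 20 ⇒ 0x50007 (P1/RW1/US1/PS0)
  lvl3: tbl 0x50, slot 28 ⇒ 0x53007 (P1/RW1/US1/PS0)
  ⇒ phys 0x53EBF  [4 reads]
#3 VA=0xE0103802B7A (r,kernel):
  lvl0: tbl 0x32, slot 28 ⇒ 0x56007 (P1/RW1/US1/PS0)
  lvl1: tbl 0x56, slot 4 ⇒ 0x59007 (P1/RW1/US1/PS0)
  lvl2: tbl 0x59, slot 28 ⇒ 0x5A007 (P1/RW1/US1/PS0)
  lvl3: tbl 0x5A, slot 2 ⇒ 0x5C007 (P1/RW1/US1/PS0)
  ⇒ phys 0x5CB7A  [4 reads]

Access #0 PA: 0x3CBE2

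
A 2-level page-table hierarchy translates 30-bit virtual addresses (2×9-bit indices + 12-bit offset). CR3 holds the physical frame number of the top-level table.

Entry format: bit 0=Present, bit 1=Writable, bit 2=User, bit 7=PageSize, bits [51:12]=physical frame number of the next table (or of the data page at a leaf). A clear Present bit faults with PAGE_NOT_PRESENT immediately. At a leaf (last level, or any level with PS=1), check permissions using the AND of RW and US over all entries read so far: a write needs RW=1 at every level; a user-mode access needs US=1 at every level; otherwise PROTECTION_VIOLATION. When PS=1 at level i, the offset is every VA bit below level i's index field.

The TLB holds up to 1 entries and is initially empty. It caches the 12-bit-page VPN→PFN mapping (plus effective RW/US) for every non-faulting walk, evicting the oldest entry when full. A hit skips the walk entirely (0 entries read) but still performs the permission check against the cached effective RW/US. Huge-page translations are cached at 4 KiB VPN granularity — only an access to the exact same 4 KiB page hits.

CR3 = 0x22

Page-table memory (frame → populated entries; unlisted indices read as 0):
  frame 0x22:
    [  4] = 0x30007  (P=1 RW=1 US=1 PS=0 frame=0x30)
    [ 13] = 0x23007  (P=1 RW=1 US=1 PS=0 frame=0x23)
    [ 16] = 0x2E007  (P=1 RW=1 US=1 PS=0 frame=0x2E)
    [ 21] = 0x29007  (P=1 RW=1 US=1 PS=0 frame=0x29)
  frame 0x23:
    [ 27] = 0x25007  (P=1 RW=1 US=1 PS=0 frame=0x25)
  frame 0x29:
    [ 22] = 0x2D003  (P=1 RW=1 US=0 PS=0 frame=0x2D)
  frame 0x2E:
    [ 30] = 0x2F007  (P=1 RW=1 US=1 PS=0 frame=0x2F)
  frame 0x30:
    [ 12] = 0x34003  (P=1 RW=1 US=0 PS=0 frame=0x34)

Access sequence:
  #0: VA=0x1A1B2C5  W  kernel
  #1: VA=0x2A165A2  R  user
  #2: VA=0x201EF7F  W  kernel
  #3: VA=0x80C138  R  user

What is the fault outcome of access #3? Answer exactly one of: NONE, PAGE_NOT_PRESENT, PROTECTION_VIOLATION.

Trace:
#0 VA=0x1A1B2C5 (w,kernel):
  [0] read 0x22 idx=13: raw=0x23007 flags P=1 W=1 U=1 S=0
  [1] read 0x23 idx=27: raw=0x25007 flags P=1 W=1 U=1 S=0
  ✓ 0x252C5  — 2 lookups
#1 VA=0x2A165A2 (r,user):
  [0] read 0x22 idx=21: raw=0x29007 flags P=1 W=1 U=1 S=0
  [1] read 0x29 idx=22: raw=0x2D003 flags P=1 W=1 U=0 S=0
  → PROTECTION_VIOLATION  (2 entries read)
#2 VA=0x201EF7F (w,kernel):
  [0] read 0x22 idx=16: raw=0x2E007 flags P=1 W=1 U=1 S=0
  [1] read 0x2E idx=30: raw=0x2F007 flags P=1 W=1 U=1 S=0
  ✓ 0x2FF7F  — 2 lookups
#3 VA=0x80C138 (r,user):
  [0] read 0x22 idx=4: raw=0x30007 flags P=1 W=1 U=1 S=0
  [1] read 0x30 idx=12: raw=0x34003 flags P=1 W=1 U=0 S=0
  → PROTECTION_VIOLATION  (2 entries read)

Access #3 fault: PROTECTION_VIOLATION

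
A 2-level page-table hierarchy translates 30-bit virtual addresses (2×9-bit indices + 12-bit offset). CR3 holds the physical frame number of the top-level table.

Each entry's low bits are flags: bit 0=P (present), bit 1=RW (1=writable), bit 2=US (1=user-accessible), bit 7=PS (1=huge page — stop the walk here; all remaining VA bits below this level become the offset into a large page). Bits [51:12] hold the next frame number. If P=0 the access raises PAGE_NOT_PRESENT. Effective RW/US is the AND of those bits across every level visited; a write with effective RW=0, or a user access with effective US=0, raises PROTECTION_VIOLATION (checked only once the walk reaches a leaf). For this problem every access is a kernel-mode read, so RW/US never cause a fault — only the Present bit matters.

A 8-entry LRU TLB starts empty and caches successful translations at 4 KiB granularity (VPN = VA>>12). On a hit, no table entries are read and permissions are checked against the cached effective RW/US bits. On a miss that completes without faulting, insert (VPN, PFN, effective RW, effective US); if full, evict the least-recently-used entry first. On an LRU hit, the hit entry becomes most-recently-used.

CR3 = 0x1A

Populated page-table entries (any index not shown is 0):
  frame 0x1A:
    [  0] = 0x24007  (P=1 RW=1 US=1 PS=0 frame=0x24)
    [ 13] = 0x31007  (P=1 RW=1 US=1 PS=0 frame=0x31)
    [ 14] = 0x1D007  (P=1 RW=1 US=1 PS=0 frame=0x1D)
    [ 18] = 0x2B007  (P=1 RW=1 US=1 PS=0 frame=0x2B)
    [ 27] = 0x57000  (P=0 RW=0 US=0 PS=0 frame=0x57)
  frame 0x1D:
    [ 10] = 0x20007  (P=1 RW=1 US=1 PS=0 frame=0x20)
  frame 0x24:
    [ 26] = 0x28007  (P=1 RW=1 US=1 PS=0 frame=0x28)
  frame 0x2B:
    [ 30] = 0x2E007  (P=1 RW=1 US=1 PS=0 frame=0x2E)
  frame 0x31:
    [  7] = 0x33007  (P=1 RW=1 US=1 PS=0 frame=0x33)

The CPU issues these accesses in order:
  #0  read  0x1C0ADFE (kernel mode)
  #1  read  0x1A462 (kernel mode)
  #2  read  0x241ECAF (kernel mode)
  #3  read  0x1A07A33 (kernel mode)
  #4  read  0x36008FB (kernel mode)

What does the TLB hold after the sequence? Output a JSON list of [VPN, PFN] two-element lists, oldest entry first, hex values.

Trace:
#0 VA=0x1C0ADFE (r,kernel):
  L0 @0x1A[14] → 0x1D007  P=1,RW=1,US=1,PS=0
  L1 @0x1D[10] → 0x20007  P=1,RW=1,US=1,PS=0
  ✓ 0x20DFE  — 2 lookups
#1 VA=0x1A462 (r,kernel):
  L0 @0x1A[0] → 0x24007  P=1,RW=1,US=1,PS=0
  L1 @0x24[26] → 0x28007  P=1,RW=1,US=1,PS=0
  ✓ 0x28462  — 2 lookups
#2 VA=0x241ECAF (r,kernel):
  L0 @0x1A[18] → 0x2B007  P=1,RW=1,US=1,PS=0
  L1 @0x2B[30] → 0x2E007  P=1,RW=1,US=1,PS=0
  ✓ 0x2ECAF  — 2 lookups
#3 VA=0x1A07A33 (r,kernel):
  L0 @0x1A[13] → 0x31007  P=1,RW=1,US=1,PS=0
  L1 @0x31[7] → 0x33007  P=1,RW=1,US=1,PS=0
  ✓ 0x33A33  — 2 lookups
#4 VA=0x36008FB (r,kernel):
  L0 @0x1A[27] → 0x57000  P=0,RW=0,US=0,PS=0
  ✗ PAGE_NOT_PRESENT  [1 reads]

TLB: [["0x1C0A", "0x20"], ["0x1A", "0x28"], ["0x241E", "0x2E"], ["0x1A07", "0x33"]]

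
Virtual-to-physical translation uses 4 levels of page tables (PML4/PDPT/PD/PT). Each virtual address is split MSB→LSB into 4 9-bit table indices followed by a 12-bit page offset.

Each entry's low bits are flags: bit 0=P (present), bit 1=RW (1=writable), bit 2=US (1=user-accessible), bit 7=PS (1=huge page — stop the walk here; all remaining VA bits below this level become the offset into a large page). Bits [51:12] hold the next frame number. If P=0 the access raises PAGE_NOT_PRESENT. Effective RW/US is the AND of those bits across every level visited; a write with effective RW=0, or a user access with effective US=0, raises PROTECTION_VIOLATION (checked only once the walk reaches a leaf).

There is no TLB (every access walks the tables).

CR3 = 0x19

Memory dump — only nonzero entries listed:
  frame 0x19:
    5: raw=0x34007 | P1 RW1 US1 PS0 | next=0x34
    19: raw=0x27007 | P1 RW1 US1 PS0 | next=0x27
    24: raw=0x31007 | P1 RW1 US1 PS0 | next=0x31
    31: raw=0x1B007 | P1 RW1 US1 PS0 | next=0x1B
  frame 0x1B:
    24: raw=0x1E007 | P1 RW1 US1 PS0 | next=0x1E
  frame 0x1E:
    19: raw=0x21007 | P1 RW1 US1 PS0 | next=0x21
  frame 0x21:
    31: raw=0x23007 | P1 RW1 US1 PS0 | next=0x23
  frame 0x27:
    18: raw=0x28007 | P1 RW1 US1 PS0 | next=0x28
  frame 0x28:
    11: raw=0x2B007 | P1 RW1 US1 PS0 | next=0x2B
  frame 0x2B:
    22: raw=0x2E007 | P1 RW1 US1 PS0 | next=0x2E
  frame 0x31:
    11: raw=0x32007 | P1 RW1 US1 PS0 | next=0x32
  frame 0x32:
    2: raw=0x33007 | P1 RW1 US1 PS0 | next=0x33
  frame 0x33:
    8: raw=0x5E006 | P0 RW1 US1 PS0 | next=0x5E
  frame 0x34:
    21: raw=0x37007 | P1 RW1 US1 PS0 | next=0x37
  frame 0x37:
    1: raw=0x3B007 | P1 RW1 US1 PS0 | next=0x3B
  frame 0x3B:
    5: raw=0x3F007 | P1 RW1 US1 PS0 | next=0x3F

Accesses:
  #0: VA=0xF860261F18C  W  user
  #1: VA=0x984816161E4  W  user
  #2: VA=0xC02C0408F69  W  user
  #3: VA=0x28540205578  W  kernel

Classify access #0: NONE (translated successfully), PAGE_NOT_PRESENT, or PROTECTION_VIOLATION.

Trace:
#0 VA=0xF860261F18C (w,user):
  [0] read 0x19 idx=31: raw=0x1B007 flags P=1 W=1 U=1 S=0
  [1] read 0x1B idx=24: raw=0x1E007 flags P=1 W=1 U=1 S=0
  [2] read 0x1E idx=19: raw=0x21007 flags P=1 W=1 U=1 S=0
  [3] read 0x21 idx=31: raw=0x23007 flags P=1 W=1 U=1 S=0
  → PA=0x2318C  (4 entries read)
#1 VA=0x984816161E4 (w,user):
  [0] read 0x19 idx=19: raw=0x27007 flags P=1 W=1 U=1 S=0
  [1] read 0x27 idx=18: raw=0x28007 flags P=1 W=1 U=1 S=0
  [2] read 0x28 idx=11: raw=0x2B007 flags P=1 W=1 U=1 S=0
  [3] read 0x2B idx=22: raw=0x2E007 flags P=1 W=1 U=1 S=0
  → PA=0x2E1E4  (4 entries read)
#2 VA=0xC02C0408F69 (w,user):
  [0] read 0x19 idx=24: raw=0x31007 flags P=1 W=1 U=1 S=0
  [1] read 0x31 idx=11: raw=0x32007 flags P=1 W=1 U=1 S=0
  [2] read 0x32 idx=2: raw=0x33007 flags P=1 W=1 U=1 S=0
  [3] read 0x33 idx=8: raw=0x5E006 flags P=0 W=1 U=1 S=0
  → PAGE_NOT_PRESENT  (4 entries read)
#3 VA=0x28540205578 (w,kernel):
  [0] read 0x19 idx=5: raw=0x34007 flags P=1 W=1 U=1 S=0
  [1] read 0x34 idx=21: raw=0x37007 flags P=1 W=1 U=1 S=0
  [2] read 0x37 idx=1: raw=0x3B007 flags P=1 W=1 U=1 S=0
  [3] read 0x3B idx=5: raw=0x3F007 flags P=1 W=1 U=1 S=0
  → PA=0x3F578  (4 entries read)

Access #0 fault: NONE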